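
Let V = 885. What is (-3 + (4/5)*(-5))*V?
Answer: -6195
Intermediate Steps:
(-3 + (4/5)*(-5))*V = (-3 + (4/5)*(-5))*885 = (-3 + (4*(⅕))*(-5))*885 = (-3 + (⅘)*(-5))*885 = (-3 - 4)*885 = -7*885 = -6195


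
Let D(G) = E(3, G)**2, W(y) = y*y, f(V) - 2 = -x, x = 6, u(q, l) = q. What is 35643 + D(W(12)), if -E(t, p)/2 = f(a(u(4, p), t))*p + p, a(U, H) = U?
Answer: 782139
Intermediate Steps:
f(V) = -4 (f(V) = 2 - 1*6 = 2 - 6 = -4)
E(t, p) = 6*p (E(t, p) = -2*(-4*p + p) = -(-6)*p = 6*p)
W(y) = y**2
D(G) = 36*G**2 (D(G) = (6*G)**2 = 36*G**2)
35643 + D(W(12)) = 35643 + 36*(12**2)**2 = 35643 + 36*144**2 = 35643 + 36*20736 = 35643 + 746496 = 782139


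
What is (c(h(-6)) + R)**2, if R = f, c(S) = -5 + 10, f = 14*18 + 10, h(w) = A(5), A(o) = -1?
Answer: 71289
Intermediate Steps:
h(w) = -1
f = 262 (f = 252 + 10 = 262)
c(S) = 5
R = 262
(c(h(-6)) + R)**2 = (5 + 262)**2 = 267**2 = 71289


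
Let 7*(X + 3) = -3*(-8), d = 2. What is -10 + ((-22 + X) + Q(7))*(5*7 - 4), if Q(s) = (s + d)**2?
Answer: 12826/7 ≈ 1832.3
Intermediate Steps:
X = 3/7 (X = -3 + (-3*(-8))/7 = -3 + (1/7)*24 = -3 + 24/7 = 3/7 ≈ 0.42857)
Q(s) = (2 + s)**2 (Q(s) = (s + 2)**2 = (2 + s)**2)
-10 + ((-22 + X) + Q(7))*(5*7 - 4) = -10 + ((-22 + 3/7) + (2 + 7)**2)*(5*7 - 4) = -10 + (-151/7 + 9**2)*(35 - 4) = -10 + (-151/7 + 81)*31 = -10 + (416/7)*31 = -10 + 12896/7 = 12826/7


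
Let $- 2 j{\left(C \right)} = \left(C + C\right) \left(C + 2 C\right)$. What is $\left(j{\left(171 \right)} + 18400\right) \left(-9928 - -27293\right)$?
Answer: $-1203793895$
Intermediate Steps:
$j{\left(C \right)} = - 3 C^{2}$ ($j{\left(C \right)} = - \frac{\left(C + C\right) \left(C + 2 C\right)}{2} = - \frac{2 C 3 C}{2} = - \frac{6 C^{2}}{2} = - 3 C^{2}$)
$\left(j{\left(171 \right)} + 18400\right) \left(-9928 - -27293\right) = \left(- 3 \cdot 171^{2} + 18400\right) \left(-9928 - -27293\right) = \left(\left(-3\right) 29241 + 18400\right) \left(-9928 + 27293\right) = \left(-87723 + 18400\right) 17365 = \left(-69323\right) 17365 = -1203793895$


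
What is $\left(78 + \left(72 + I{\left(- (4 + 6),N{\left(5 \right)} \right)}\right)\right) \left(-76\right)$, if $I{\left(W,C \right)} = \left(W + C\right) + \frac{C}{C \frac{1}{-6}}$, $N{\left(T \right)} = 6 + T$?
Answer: $-11020$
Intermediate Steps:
$I{\left(W,C \right)} = -6 + C + W$ ($I{\left(W,C \right)} = \left(C + W\right) + \frac{C}{C \left(- \frac{1}{6}\right)} = \left(C + W\right) + \frac{C}{\left(- \frac{1}{6}\right) C} = \left(C + W\right) + C \left(- \frac{6}{C}\right) = \left(C + W\right) - 6 = -6 + C + W$)
$\left(78 + \left(72 + I{\left(- (4 + 6),N{\left(5 \right)} \right)}\right)\right) \left(-76\right) = \left(78 + \left(72 - 5\right)\right) \left(-76\right) = \left(78 + 67\right) \left(-76\right) = 145 \left(-76\right) = -11020$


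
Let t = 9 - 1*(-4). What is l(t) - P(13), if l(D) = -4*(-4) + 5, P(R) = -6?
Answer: 27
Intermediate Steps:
t = 13 (t = 9 + 4 = 13)
l(D) = 21 (l(D) = 16 + 5 = 21)
l(t) - P(13) = 21 - 1*(-6) = 21 + 6 = 27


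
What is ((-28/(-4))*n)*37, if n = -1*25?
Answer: -6475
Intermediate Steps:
n = -25
((-28/(-4))*n)*37 = (-28/(-4)*(-25))*37 = (-28*(-1/4)*(-25))*37 = (7*(-25))*37 = -175*37 = -6475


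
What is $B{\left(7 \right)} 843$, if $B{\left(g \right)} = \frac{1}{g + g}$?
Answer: $\frac{843}{14} \approx 60.214$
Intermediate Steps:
$B{\left(g \right)} = \frac{1}{2 g}$
$B{\left(7 \right)} 843 = \frac{1}{2 \cdot 7} \cdot 843 = \frac{1}{2} \cdot \frac{1}{7} \cdot 843 = \frac{1}{14} \cdot 843 = \frac{843}{14}$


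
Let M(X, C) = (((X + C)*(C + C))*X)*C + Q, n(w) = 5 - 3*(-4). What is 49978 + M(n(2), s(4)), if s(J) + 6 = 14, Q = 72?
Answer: 104450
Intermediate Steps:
s(J) = 8 (s(J) = -6 + 14 = 8)
n(w) = 17 (n(w) = 5 + 12 = 17)
M(X, C) = 72 + 2*X*C²*(C + X) (M(X, C) = (((X + C)*(C + C))*X)*C + 72 = (((C + X)*(2*C))*X)*C + 72 = ((2*C*(C + X))*X)*C + 72 = (2*C*X*(C + X))*C + 72 = 2*X*C²*(C + X) + 72 = 72 + 2*X*C²*(C + X))
49978 + M(n(2), s(4)) = 49978 + (72 + 2*17*8³ + 2*8²*17²) = 49978 + (72 + 2*17*512 + 2*64*289) = 49978 + (72 + 17408 + 36992) = 49978 + 54472 = 104450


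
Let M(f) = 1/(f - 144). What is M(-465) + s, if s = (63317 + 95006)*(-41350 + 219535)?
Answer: 17180367306794/609 ≈ 2.8211e+10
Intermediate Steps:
s = 28210783755 (s = 158323*178185 = 28210783755)
M(f) = 1/(-144 + f)
M(-465) + s = 1/(-144 - 465) + 28210783755 = 1/(-609) + 28210783755 = -1/609 + 28210783755 = 17180367306794/609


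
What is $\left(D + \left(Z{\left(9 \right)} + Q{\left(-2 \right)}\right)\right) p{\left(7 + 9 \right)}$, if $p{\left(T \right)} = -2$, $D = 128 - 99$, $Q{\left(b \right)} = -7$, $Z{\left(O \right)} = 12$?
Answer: $-68$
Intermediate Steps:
$D = 29$
$\left(D + \left(Z{\left(9 \right)} + Q{\left(-2 \right)}\right)\right) p{\left(7 + 9 \right)} = \left(29 + \left(12 - 7\right)\right) \left(-2\right) = \left(29 + 5\right) \left(-2\right) = 34 \left(-2\right) = -68$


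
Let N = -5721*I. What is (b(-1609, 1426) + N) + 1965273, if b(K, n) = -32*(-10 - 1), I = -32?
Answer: 2148697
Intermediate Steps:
b(K, n) = 352 (b(K, n) = -32*(-11) = 352)
N = 183072 (N = -5721*(-32) = 183072)
(b(-1609, 1426) + N) + 1965273 = (352 + 183072) + 1965273 = 183424 + 1965273 = 2148697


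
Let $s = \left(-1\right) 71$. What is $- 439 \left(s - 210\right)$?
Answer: $123359$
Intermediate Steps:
$s = -71$
$- 439 \left(s - 210\right) = - 439 \left(-71 - 210\right) = \left(-439\right) \left(-281\right) = 123359$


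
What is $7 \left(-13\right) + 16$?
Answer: $-75$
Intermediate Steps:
$7 \left(-13\right) + 16 = -91 + 16 = -75$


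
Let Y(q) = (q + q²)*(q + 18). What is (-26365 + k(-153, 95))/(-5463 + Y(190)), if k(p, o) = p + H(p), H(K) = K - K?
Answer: -26518/7542857 ≈ -0.0035156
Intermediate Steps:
H(K) = 0
Y(q) = (18 + q)*(q + q²) (Y(q) = (q + q²)*(18 + q) = (18 + q)*(q + q²))
k(p, o) = p (k(p, o) = p + 0 = p)
(-26365 + k(-153, 95))/(-5463 + Y(190)) = (-26365 - 153)/(-5463 + 190*(18 + 190² + 19*190)) = -26518/(-5463 + 190*(18 + 36100 + 3610)) = -26518/(-5463 + 190*39728) = -26518/(-5463 + 7548320) = -26518/7542857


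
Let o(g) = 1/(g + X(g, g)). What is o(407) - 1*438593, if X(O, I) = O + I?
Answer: -535522052/1221 ≈ -4.3859e+5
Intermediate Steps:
X(O, I) = I + O
o(g) = 1/(3*g) (o(g) = 1/(g + (g + g)) = 1/(g + 2*g) = 1/(3*g))
o(407) - 1*438593 = (⅓)/407 - 1*438593 = (⅓)*(1/407) - 438593 = 1/1221 - 438593 = -535522052/1221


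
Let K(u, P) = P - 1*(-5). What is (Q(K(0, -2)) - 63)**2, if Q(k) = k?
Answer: 3600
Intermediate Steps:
K(u, P) = 5 + P (K(u, P) = P + 5 = 5 + P)
(Q(K(0, -2)) - 63)**2 = ((5 - 2) - 63)**2 = (3 - 63)**2 = (-60)**2 = 3600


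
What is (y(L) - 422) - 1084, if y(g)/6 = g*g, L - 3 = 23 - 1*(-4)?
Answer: 3894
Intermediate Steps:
L = 30 (L = 3 + (23 - 1*(-4)) = 3 + (23 + 4) = 3 + 27 = 30)
y(g) = 6*g² (y(g) = 6*(g*g) = 6*g²)
(y(L) - 422) - 1084 = (6*30² - 422) - 1084 = (6*900 - 422) - 1084 = (5400 - 422) - 1084 = 4978 - 1084 = 3894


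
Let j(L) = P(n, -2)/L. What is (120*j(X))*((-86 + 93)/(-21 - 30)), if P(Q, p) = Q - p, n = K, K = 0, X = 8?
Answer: -70/17 ≈ -4.1176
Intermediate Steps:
n = 0
j(L) = 2/L (j(L) = (0 - 1*(-2))/L = (0 + 2)/L = 2/L)
(120*j(X))*((-86 + 93)/(-21 - 30)) = (120*(2/8))*((-86 + 93)/(-21 - 30)) = (120*(2*(1/8)))*(7/(-51)) = (120*(1/4))*(7*(-1/51)) = 30*(-7/51) = -70/17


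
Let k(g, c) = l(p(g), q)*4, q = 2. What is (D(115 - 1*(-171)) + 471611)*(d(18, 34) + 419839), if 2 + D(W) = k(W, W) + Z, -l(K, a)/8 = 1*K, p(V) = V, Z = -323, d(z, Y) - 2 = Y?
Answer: 194038513250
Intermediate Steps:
d(z, Y) = 2 + Y
l(K, a) = -8*K
k(g, c) = -32*g (k(g, c) = -8*g*4 = -32*g)
D(W) = -325 - 32*W (D(W) = -2 + (-32*W - 323) = -2 + (-323 - 32*W) = -325 - 32*W)
(D(115 - 1*(-171)) + 471611)*(d(18, 34) + 419839) = ((-325 - 32*(115 - 1*(-171))) + 471611)*((2 + 34) + 419839) = ((-325 - 32*(115 + 171)) + 471611)*(36 + 419839) = ((-325 - 32*286) + 471611)*419875 = ((-325 - 9152) + 471611)*419875 = (-9477 + 471611)*419875 = 462134*419875 = 194038513250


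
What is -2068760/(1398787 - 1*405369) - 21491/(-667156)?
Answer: -679418050161/331382389604 ≈ -2.0503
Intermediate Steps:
-2068760/(1398787 - 1*405369) - 21491/(-667156) = -2068760/(1398787 - 405369) - 21491*(-1/667156) = -2068760/993418 + 21491/667156 = -2068760*1/993418 + 21491/667156 = -1034380/496709 + 21491/667156 = -679418050161/331382389604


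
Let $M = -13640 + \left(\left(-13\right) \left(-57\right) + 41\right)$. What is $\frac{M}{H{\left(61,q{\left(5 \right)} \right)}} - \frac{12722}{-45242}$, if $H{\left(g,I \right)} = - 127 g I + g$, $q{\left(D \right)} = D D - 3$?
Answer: $\frac{458201157}{1284669211} \approx 0.35667$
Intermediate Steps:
$M = -12858$ ($M = -13640 + \left(741 + 41\right) = -13640 + 782 = -12858$)
$q{\left(D \right)} = -3 + D^{2}$ ($q{\left(D \right)} = D^{2} - 3 = -3 + D^{2}$)
$H{\left(g,I \right)} = g - 127 I g$ ($H{\left(g,I \right)} = - 127 I g + g = g - 127 I g$)
$\frac{M}{H{\left(61,q{\left(5 \right)} \right)}} - \frac{12722}{-45242} = - \frac{12858}{61 \left(1 - 127 \left(-3 + 5^{2}\right)\right)} - \frac{12722}{-45242} = - \frac{12858}{61 \left(1 - 127 \left(-3 + 25\right)\right)} - - \frac{6361}{22621} = - \frac{12858}{61 \left(1 - 2794\right)} + \frac{6361}{22621} = - \frac{12858}{61 \left(-2793\right)} + \frac{6361}{22621} = - \frac{12858}{-170373} + \frac{6361}{22621} = \left(-12858\right) \left(- \frac{1}{170373}\right) + \frac{6361}{22621} = \frac{4286}{56791} + \frac{6361}{22621} = \frac{458201157}{1284669211}$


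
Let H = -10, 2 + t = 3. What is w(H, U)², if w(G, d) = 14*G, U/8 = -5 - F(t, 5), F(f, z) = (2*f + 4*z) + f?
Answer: 19600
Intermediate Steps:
t = 1 (t = -2 + 3 = 1)
F(f, z) = 3*f + 4*z
U = -224 (U = 8*(-5 - (3*1 + 4*5)) = 8*(-5 - (3 + 20)) = 8*(-5 - 1*23) = 8*(-5 - 23) = 8*(-28) = -224)
w(H, U)² = (14*(-10))² = (-140)² = 19600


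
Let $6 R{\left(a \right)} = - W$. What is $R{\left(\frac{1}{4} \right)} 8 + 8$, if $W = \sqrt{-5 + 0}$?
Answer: $8 - \frac{4 i \sqrt{5}}{3} \approx 8.0 - 2.9814 i$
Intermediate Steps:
$W = i \sqrt{5}$ ($W = \sqrt{-5} = i \sqrt{5} \approx 2.2361 i$)
$R{\left(a \right)} = - \frac{i \sqrt{5}}{6}$ ($R{\left(a \right)} = \frac{\left(-1\right) i \sqrt{5}}{6} = - \frac{i \sqrt{5}}{6}$)
$R{\left(\frac{1}{4} \right)} 8 + 8 = - \frac{i \sqrt{5}}{6} \cdot 8 + 8 = - \frac{4 i \sqrt{5}}{3} + 8 = 8 - \frac{4 i \sqrt{5}}{3}$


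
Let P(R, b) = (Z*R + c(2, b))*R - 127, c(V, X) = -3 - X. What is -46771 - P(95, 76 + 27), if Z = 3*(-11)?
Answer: 261251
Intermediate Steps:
Z = -33
P(R, b) = -127 + R*(-3 - b - 33*R) (P(R, b) = (-33*R + (-3 - b))*R - 127 = (-3 - b - 33*R)*R - 127 = R*(-3 - b - 33*R) - 127 = -127 + R*(-3 - b - 33*R))
-46771 - P(95, 76 + 27) = -46771 - (-127 - 33*95**2 - 1*95*(3 + (76 + 27))) = -46771 - (-127 - 33*9025 - 1*95*(3 + 103)) = -46771 - (-127 - 297825 - 1*95*106) = -46771 - (-127 - 297825 - 10070) = -46771 - 1*(-308022) = -46771 + 308022 = 261251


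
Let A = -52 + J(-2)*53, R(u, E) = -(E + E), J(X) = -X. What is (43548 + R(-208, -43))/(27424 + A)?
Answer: 21817/13739 ≈ 1.5880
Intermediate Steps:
R(u, E) = -2*E
A = 54 (A = -52 - 1*(-2)*53 = -52 + 2*53 = -52 + 106 = 54)
(43548 + R(-208, -43))/(27424 + A) = (43548 - 2*(-43))/(27424 + 54) = (43548 + 86)/27478 = 43634*(1/27478) = 21817/13739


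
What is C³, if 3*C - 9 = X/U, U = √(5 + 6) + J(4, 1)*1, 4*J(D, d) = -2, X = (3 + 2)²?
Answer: 227663453/2146689 + 68290700*√11/2146689 ≈ 211.56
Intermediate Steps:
X = 25 (X = 5² = 25)
J(D, d) = -½ (J(D, d) = (¼)*(-2) = -½)
U = -½ + √11 (U = √(5 + 6) - ½*1 = √11 - ½ = -½ + √11 ≈ 2.8166)
C = 3 + 25/(3*(-½ + √11)) (C = 3 + (25/(-½ + √11))/3 = 3 + 25/(3*(-½ + √11)) ≈ 5.9586)
C³ = (437/129 + 100*√11/129)³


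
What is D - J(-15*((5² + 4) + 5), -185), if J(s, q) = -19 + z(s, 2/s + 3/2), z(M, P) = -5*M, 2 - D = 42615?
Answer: -45144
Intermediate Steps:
D = -42613 (D = 2 - 1*42615 = 2 - 42615 = -42613)
J(s, q) = -19 - 5*s
D - J(-15*((5² + 4) + 5), -185) = -42613 - (-19 - (-75)*((5² + 4) + 5)) = -42613 - (-19 - (-75)*((25 + 4) + 5)) = -42613 - (-19 - (-75)*(29 + 5)) = -42613 - (-19 - (-75)*34) = -42613 - (-19 - 5*(-510)) = -42613 - (-19 + 2550) = -42613 - 1*2531 = -42613 - 2531 = -45144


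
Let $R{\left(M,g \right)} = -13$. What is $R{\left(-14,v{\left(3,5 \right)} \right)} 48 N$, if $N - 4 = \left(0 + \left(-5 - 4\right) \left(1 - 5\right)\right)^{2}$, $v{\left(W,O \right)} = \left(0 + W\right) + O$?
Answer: $-811200$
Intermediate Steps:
$v{\left(W,O \right)} = O + W$ ($v{\left(W,O \right)} = W + O = O + W$)
$N = 1300$ ($N = 4 + \left(0 + \left(-5 - 4\right) \left(1 - 5\right)\right)^{2} = 4 + \left(0 - -36\right)^{2} = 4 + \left(0 + 36\right)^{2} = 4 + 36^{2} = 4 + 1296 = 1300$)
$R{\left(-14,v{\left(3,5 \right)} \right)} 48 N = \left(-13\right) 48 \cdot 1300 = \left(-624\right) 1300 = -811200$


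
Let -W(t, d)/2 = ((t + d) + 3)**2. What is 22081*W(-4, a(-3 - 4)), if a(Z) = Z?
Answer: -2826368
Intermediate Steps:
W(t, d) = -2*(3 + d + t)**2 (W(t, d) = -2*((t + d) + 3)**2 = -2*((d + t) + 3)**2 = -2*(3 + d + t)**2)
22081*W(-4, a(-3 - 4)) = 22081*(-2*(3 + (-3 - 4) - 4)**2) = 22081*(-2*(3 - 7 - 4)**2) = 22081*(-2*(-8)**2) = 22081*(-2*64) = 22081*(-128) = -2826368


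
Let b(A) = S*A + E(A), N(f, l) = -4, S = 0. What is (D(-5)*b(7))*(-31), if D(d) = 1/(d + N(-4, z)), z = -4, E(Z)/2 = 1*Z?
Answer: 434/9 ≈ 48.222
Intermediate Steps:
E(Z) = 2*Z (E(Z) = 2*(1*Z) = 2*Z)
D(d) = 1/(-4 + d) (D(d) = 1/(d - 4) = 1/(-4 + d))
b(A) = 2*A (b(A) = 0*A + 2*A = 0 + 2*A = 2*A)
(D(-5)*b(7))*(-31) = ((2*7)/(-4 - 5))*(-31) = (14/(-9))*(-31) = -⅑*14*(-31) = -14/9*(-31) = 434/9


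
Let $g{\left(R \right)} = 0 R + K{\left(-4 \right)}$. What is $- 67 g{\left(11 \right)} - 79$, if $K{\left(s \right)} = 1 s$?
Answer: $189$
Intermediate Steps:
$K{\left(s \right)} = s$
$g{\left(R \right)} = -4$ ($g{\left(R \right)} = 0 R - 4 = 0 - 4 = -4$)
$- 67 g{\left(11 \right)} - 79 = \left(-67\right) \left(-4\right) - 79 = 268 - 79 = 189$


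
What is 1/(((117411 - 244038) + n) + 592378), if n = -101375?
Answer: 1/364376 ≈ 2.7444e-6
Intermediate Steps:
1/(((117411 - 244038) + n) + 592378) = 1/(((117411 - 244038) - 101375) + 592378) = 1/((-126627 - 101375) + 592378) = 1/(-228002 + 592378) = 1/364376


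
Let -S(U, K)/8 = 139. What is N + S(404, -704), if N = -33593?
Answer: -34705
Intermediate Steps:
S(U, K) = -1112 (S(U, K) = -8*139 = -1112)
N + S(404, -704) = -33593 - 1112 = -34705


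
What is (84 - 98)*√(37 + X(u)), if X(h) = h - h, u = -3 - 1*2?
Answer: -14*√37 ≈ -85.159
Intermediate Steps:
u = -5 (u = -3 - 2 = -5)
X(h) = 0
(84 - 98)*√(37 + X(u)) = (84 - 98)*√(37 + 0) = -14*√37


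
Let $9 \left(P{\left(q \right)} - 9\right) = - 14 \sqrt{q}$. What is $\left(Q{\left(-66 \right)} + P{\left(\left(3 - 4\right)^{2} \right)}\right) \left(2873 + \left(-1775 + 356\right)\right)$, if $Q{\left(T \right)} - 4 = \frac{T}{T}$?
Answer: $\frac{162848}{9} \approx 18094.0$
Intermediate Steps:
$Q{\left(T \right)} = 5$ ($Q{\left(T \right)} = 4 + \frac{T}{T} = 4 + 1 = 5$)
$P{\left(q \right)} = 9 - \frac{14 \sqrt{q}}{9}$ ($P{\left(q \right)} = 9 + \frac{\left(-14\right) \sqrt{q}}{9} = 9 - \frac{14 \sqrt{q}}{9}$)
$\left(Q{\left(-66 \right)} + P{\left(\left(3 - 4\right)^{2} \right)}\right) \left(2873 + \left(-1775 + 356\right)\right) = \left(5 + \left(9 - \frac{14 \sqrt{\left(3 - 4\right)^{2}}}{9}\right)\right) \left(2873 + \left(-1775 + 356\right)\right) = \left(5 + \left(9 - \frac{14 \sqrt{\left(-1\right)^{2}}}{9}\right)\right) \left(2873 - 1419\right) = \left(5 + \left(9 - \frac{14 \sqrt{1}}{9}\right)\right) 1454 = \left(5 + \left(9 - \frac{14}{9}\right)\right) 1454 = \left(5 + \frac{67}{9}\right) 1454 = \frac{112}{9} \cdot 1454 = \frac{162848}{9}$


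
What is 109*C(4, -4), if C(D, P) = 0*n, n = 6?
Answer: 0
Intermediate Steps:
C(D, P) = 0 (C(D, P) = 0*6 = 0)
109*C(4, -4) = 109*0 = 0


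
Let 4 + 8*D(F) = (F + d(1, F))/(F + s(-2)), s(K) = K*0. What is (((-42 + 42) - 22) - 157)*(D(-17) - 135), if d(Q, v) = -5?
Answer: 1647337/68 ≈ 24226.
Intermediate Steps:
s(K) = 0
D(F) = -½ + (-5 + F)/(8*F) (D(F) = -½ + ((F - 5)/(F + 0))/8 = -½ + ((-5 + F)/F)/8 = -½ + (-5 + F)/(8*F))
(((-42 + 42) - 22) - 157)*(D(-17) - 135) = (((-42 + 42) - 22) - 157)*((⅛)*(-5 - 3*(-17))/(-17) - 135) = ((0 - 22) - 157)*((⅛)*(-1/17)*(-5 + 51) - 135) = (-22 - 157)*((⅛)*(-1/17)*46 - 135) = -179*(-23/68 - 135) = -179*(-9203/68) = 1647337/68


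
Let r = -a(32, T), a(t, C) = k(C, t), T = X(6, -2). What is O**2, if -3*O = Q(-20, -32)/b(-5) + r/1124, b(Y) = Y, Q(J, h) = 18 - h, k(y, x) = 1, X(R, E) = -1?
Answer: 14040009/1263376 ≈ 11.113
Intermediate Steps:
T = -1
a(t, C) = 1
r = -1 (r = -1*1 = -1)
O = 3747/1124 (O = -((18 - 1*(-32))/(-5) - 1/1124)/3 = -((18 + 32)*(-1/5) - 1*1/1124)/3 = -(50*(-1/5) - 1/1124)/3 = -(-10 - 1/1124)/3 = -1/3*(-11241/1124) = 3747/1124 ≈ 3.3336)
O**2 = (3747/1124)**2 = 14040009/1263376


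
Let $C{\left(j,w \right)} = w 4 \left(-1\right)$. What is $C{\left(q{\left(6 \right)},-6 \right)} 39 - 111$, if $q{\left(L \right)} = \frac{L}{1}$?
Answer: $825$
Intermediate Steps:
$q{\left(L \right)} = L$ ($q{\left(L \right)} = L 1 = L$)
$C{\left(j,w \right)} = - 4 w$ ($C{\left(j,w \right)} = 4 w \left(-1\right) = - 4 w$)
$C{\left(q{\left(6 \right)},-6 \right)} 39 - 111 = \left(-4\right) \left(-6\right) 39 - 111 = 24 \cdot 39 - 111 = 936 - 111 = 825$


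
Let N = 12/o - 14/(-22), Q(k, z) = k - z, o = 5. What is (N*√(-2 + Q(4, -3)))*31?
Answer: 5177*√5/55 ≈ 210.48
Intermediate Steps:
N = 167/55 (N = 12/5 - 14/(-22) = 12*(⅕) - 14*(-1/22) = 12/5 + 7/11 = 167/55 ≈ 3.0364)
(N*√(-2 + Q(4, -3)))*31 = (167*√(-2 + (4 - 1*(-3)))/55)*31 = (167*√(-2 + (4 + 3))/55)*31 = (167*√(-2 + 7)/55)*31 = (167*√5/55)*31 = 5177*√5/55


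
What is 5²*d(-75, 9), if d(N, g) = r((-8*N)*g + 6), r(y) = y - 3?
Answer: 135075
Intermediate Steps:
r(y) = -3 + y
d(N, g) = 3 - 8*N*g (d(N, g) = -3 + ((-8*N)*g + 6) = -3 + (-8*N*g + 6) = -3 + (6 - 8*N*g) = 3 - 8*N*g)
5²*d(-75, 9) = 5²*(3 - 8*(-75)*9) = 25*(3 + 5400) = 25*5403 = 135075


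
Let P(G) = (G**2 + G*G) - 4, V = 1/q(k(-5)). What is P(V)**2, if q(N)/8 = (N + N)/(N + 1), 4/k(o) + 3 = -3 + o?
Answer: 66308449/4194304 ≈ 15.809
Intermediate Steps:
k(o) = 4/(-6 + o) (k(o) = 4/(-3 + (-3 + o)) = 4/(-6 + o))
q(N) = 16*N/(1 + N) (q(N) = 8*((N + N)/(N + 1)) = 8*((2*N)/(1 + N)) = 8*(2*N/(1 + N)) = 16*N/(1 + N))
V = -7/64 (V = 1/(16*(4/(-6 - 5))/(1 + 4/(-6 - 5))) = 1/(16*(4/(-11))/(1 + 4/(-11))) = 1/(16*(4*(-1/11))/(1 + 4*(-1/11))) = 1/(16*(-4/11)/(1 - 4/11)) = 1/(16*(-4/11)/(7/11)) = 1/(16*(-4/11)*(11/7)) = 1/(-64/7) = -7/64 ≈ -0.10938)
P(G) = -4 + 2*G**2 (P(G) = (G**2 + G**2) - 4 = 2*G**2 - 4 = -4 + 2*G**2)
P(V)**2 = (-4 + 2*(-7/64)**2)**2 = (-4 + 2*(49/4096))**2 = (-4 + 49/2048)**2 = (-8143/2048)**2 = 66308449/4194304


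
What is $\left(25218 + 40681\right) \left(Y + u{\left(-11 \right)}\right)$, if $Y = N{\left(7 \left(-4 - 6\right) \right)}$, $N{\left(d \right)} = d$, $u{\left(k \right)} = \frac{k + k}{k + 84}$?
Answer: $- \frac{338193668}{73} \approx -4.6328 \cdot 10^{6}$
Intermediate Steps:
$u{\left(k \right)} = \frac{2 k}{84 + k}$
$Y = -70$ ($Y = 7 \left(-4 - 6\right) = 7 \left(-10\right) = -70$)
$\left(25218 + 40681\right) \left(Y + u{\left(-11 \right)}\right) = \left(25218 + 40681\right) \left(-70 + 2 \left(-11\right) \frac{1}{84 - 11}\right) = 65899 \left(-70 + 2 \left(-11\right) \frac{1}{73}\right) = 65899 \left(-70 - \frac{22}{73}\right) = 65899 \left(- \frac{5132}{73}\right) = - \frac{338193668}{73}$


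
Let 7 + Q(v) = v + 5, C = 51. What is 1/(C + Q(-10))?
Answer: 1/39 ≈ 0.025641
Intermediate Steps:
Q(v) = -2 + v (Q(v) = -7 + (v + 5) = -7 + (5 + v) = -2 + v)
1/(C + Q(-10)) = 1/(51 + (-2 - 10)) = 1/(51 - 12) = 1/39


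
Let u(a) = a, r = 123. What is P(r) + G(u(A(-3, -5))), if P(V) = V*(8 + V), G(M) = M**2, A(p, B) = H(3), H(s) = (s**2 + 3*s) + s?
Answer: 16554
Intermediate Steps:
H(s) = s**2 + 4*s
A(p, B) = 21 (A(p, B) = 3*(4 + 3) = 3*7 = 21)
P(r) + G(u(A(-3, -5))) = 123*(8 + 123) + 21**2 = 123*131 + 441 = 16113 + 441 = 16554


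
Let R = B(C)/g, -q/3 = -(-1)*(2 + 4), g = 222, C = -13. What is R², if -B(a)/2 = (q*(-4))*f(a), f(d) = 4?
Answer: 9216/1369 ≈ 6.7319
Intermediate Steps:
q = -18 (q = -(-3)*(-(2 + 4)) = -(-3)*(-1*6) = -(-3)*(-6) = -3*6 = -18)
B(a) = -576 (B(a) = -2*(-18*(-4))*4 = -144*4 = -2*288 = -576)
R = -96/37 (R = -576/222 = -576*1/222 = -96/37 ≈ -2.5946)
R² = (-96/37)² = 9216/1369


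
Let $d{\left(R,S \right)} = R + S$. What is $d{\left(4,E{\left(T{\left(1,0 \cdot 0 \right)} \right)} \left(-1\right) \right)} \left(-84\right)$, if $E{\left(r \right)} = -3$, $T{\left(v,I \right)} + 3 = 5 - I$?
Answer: $-588$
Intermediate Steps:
$T{\left(v,I \right)} = 2 - I$ ($T{\left(v,I \right)} = -3 - \left(-5 + I\right) = 2 - I$)
$d{\left(4,E{\left(T{\left(1,0 \cdot 0 \right)} \right)} \left(-1\right) \right)} \left(-84\right) = \left(4 - -3\right) \left(-84\right) = \left(4 + 3\right) \left(-84\right) = 7 \left(-84\right) = -588$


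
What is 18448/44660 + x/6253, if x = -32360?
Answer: -332460564/69814745 ≈ -4.7620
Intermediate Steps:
18448/44660 + x/6253 = 18448/44660 - 32360/6253 = 18448*(1/44660) - 32360*1/6253 = 4612/11165 - 32360/6253 = -332460564/69814745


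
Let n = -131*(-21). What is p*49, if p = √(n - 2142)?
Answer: 49*√609 ≈ 1209.2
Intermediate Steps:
n = 2751
p = √609 (p = √(2751 - 2142) = √609 ≈ 24.678)
p*49 = √609*49 = 49*√609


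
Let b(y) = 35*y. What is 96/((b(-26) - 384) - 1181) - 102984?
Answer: -84961832/825 ≈ -1.0298e+5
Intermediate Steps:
96/((b(-26) - 384) - 1181) - 102984 = 96/((35*(-26) - 384) - 1181) - 102984 = 96/((-910 - 384) - 1181) - 102984 = 96/(-1294 - 1181) - 102984 = 96/(-2475) - 102984 = 96*(-1/2475) - 102984 = -32/825 - 102984 = -84961832/825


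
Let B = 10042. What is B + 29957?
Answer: 39999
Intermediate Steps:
B + 29957 = 10042 + 29957 = 39999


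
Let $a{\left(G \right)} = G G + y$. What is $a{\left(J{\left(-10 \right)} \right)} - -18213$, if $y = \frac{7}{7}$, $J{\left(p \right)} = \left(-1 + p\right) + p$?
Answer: $18655$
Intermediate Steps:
$J{\left(p \right)} = -1 + 2 p$
$y = 1$ ($y = 7 \cdot \frac{1}{7} = 1$)
$a{\left(G \right)} = 1 + G^{2}$ ($a{\left(G \right)} = G G + 1 = G^{2} + 1 = 1 + G^{2}$)
$a{\left(J{\left(-10 \right)} \right)} - -18213 = \left(1 + \left(-1 + 2 \left(-10\right)\right)^{2}\right) - -18213 = \left(1 + \left(-1 - 20\right)^{2}\right) + 18213 = \left(1 + \left(-21\right)^{2}\right) + 18213 = \left(1 + 441\right) + 18213 = 442 + 18213 = 18655$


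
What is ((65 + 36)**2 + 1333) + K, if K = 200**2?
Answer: 51534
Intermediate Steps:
K = 40000
((65 + 36)**2 + 1333) + K = ((65 + 36)**2 + 1333) + 40000 = (101**2 + 1333) + 40000 = (10201 + 1333) + 40000 = 11534 + 40000 = 51534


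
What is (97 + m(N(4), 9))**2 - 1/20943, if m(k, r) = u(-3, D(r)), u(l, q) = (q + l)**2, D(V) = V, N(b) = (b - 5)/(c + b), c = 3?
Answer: 370460726/20943 ≈ 17689.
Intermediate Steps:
N(b) = (-5 + b)/(3 + b) (N(b) = (b - 5)/(3 + b) = (-5 + b)/(3 + b))
u(l, q) = (l + q)**2
m(k, r) = (-3 + r)**2
(97 + m(N(4), 9))**2 - 1/20943 = (97 + (-3 + 9)**2)**2 - 1/20943 = (97 + 6**2)**2 - 1*1/20943 = (97 + 36)**2 - 1/20943 = 133**2 - 1/20943 = 17689 - 1/20943 = 370460726/20943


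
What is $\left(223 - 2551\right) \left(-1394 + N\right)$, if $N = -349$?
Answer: $4057704$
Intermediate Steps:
$\left(223 - 2551\right) \left(-1394 + N\right) = \left(223 - 2551\right) \left(-1394 - 349\right) = \left(-2328\right) \left(-1743\right) = 4057704$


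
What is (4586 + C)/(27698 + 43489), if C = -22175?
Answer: -5863/23729 ≈ -0.24708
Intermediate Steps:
(4586 + C)/(27698 + 43489) = (4586 - 22175)/(27698 + 43489) = -17589/71187 = -17589*1/71187 = -5863/23729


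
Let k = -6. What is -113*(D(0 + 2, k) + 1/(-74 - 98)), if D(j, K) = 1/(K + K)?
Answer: 2599/258 ≈ 10.074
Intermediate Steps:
D(j, K) = 1/(2*K)
-113*(D(0 + 2, k) + 1/(-74 - 98)) = -113*((½)/(-6) + 1/(-74 - 98)) = -113*((½)*(-⅙) + 1/(-172)) = -113*(-1/12 - 1/172) = -113*(-23/258) = 2599/258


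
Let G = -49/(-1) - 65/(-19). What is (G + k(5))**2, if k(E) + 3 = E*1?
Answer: 1069156/361 ≈ 2961.7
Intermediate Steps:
k(E) = -3 + E (k(E) = -3 + E*1 = -3 + E)
G = 996/19 (G = -49*(-1) - 65*(-1/19) = 49 + 65/19 = 996/19 ≈ 52.421)
(G + k(5))**2 = (996/19 + (-3 + 5))**2 = (996/19 + 2)**2 = (1034/19)**2 = 1069156/361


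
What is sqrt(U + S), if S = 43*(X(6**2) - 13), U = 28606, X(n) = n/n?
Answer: 53*sqrt(10) ≈ 167.60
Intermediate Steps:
X(n) = 1
S = -516 (S = 43*(1 - 13) = 43*(-12) = -516)
sqrt(U + S) = sqrt(28606 - 516) = sqrt(28090) = 53*sqrt(10)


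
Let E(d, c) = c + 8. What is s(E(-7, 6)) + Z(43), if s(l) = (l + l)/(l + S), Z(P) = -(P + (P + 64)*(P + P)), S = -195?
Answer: -1673373/181 ≈ -9245.2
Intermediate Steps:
E(d, c) = 8 + c
Z(P) = -P - 2*P*(64 + P) (Z(P) = -(P + (64 + P)*(2*P)) = -(P + 2*P*(64 + P)) = -P - 2*P*(64 + P))
s(l) = 2*l/(-195 + l) (s(l) = (l + l)/(l - 195) = (2*l)/(-195 + l) = 2*l/(-195 + l))
s(E(-7, 6)) + Z(43) = 2*(8 + 6)/(-195 + (8 + 6)) - 1*43*(129 + 2*43) = 2*14/(-195 + 14) - 1*43*(129 + 86) = 2*14/(-181) - 1*43*215 = 2*14*(-1/181) - 9245 = -28/181 - 9245 = -1673373/181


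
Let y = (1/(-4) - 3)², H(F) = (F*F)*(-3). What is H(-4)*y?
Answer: -507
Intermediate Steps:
H(F) = -3*F² (H(F) = F²*(-3) = -3*F²)
y = 169/16 (y = (-¼ - 3)² = (-13/4)² = 169/16 ≈ 10.563)
H(-4)*y = -3*(-4)²*(169/16) = -3*16*(169/16) = -48*169/16 = -507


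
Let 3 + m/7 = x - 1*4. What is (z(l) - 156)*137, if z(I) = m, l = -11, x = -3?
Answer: -30962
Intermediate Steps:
m = -70 (m = -21 + 7*(-3 - 1*4) = -21 + 7*(-3 - 4) = -21 + 7*(-7) = -21 - 49 = -70)
z(I) = -70
(z(l) - 156)*137 = (-70 - 156)*137 = -226*137 = -30962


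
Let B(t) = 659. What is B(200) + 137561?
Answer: 138220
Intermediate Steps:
B(200) + 137561 = 659 + 137561 = 138220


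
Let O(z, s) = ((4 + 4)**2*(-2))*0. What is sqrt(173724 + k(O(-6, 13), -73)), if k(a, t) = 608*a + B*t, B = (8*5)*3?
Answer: 2*sqrt(41241) ≈ 406.16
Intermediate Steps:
B = 120 (B = 40*3 = 120)
O(z, s) = 0 (O(z, s) = (8**2*(-2))*0 = (64*(-2))*0 = -128*0 = 0)
k(a, t) = 120*t + 608*a (k(a, t) = 608*a + 120*t = 120*t + 608*a)
sqrt(173724 + k(O(-6, 13), -73)) = sqrt(173724 + (120*(-73) + 608*0)) = sqrt(173724 + (-8760 + 0)) = sqrt(173724 - 8760) = sqrt(164964) = 2*sqrt(41241)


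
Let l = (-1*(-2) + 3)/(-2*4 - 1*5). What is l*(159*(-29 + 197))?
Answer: -133560/13 ≈ -10274.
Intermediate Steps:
l = -5/13 (l = (2 + 3)/(-8 - 5) = 5/(-13) = 5*(-1/13) = -5/13 ≈ -0.38462)
l*(159*(-29 + 197)) = -795*(-29 + 197)/13 = -795*168/13 = -5/13*26712 = -133560/13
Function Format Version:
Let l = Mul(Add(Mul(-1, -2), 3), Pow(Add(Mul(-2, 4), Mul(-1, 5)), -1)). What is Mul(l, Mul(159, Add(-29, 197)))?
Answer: Rational(-133560, 13) ≈ -10274.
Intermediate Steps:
l = Rational(-5, 13) (l = Mul(Add(2, 3), Pow(Add(-8, -5), -1)) = Mul(5, Pow(-13, -1)) = Mul(5, Rational(-1, 13)) = Rational(-5, 13) ≈ -0.38462)
Mul(l, Mul(159, Add(-29, 197))) = Mul(Rational(-5, 13), Mul(159, Add(-29, 197))) = Mul(Rational(-5, 13), Mul(159, 168)) = Mul(Rational(-5, 13), 26712) = Rational(-133560, 13)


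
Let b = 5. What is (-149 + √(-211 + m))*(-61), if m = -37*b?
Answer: 9089 - 366*I*√11 ≈ 9089.0 - 1213.9*I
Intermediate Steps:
m = -185 (m = -37*5 = -185)
(-149 + √(-211 + m))*(-61) = (-149 + √(-211 - 185))*(-61) = (-149 + √(-396))*(-61) = (-149 + 6*I*√11)*(-61) = 9089 - 366*I*√11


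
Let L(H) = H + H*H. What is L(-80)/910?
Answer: 632/91 ≈ 6.9451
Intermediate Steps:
L(H) = H + H²
L(-80)/910 = -80*(1 - 80)/910 = -80*(-79)*(1/910) = 6320*(1/910) = 632/91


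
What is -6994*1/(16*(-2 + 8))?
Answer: -3497/48 ≈ -72.854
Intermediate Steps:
-6994*1/(16*(-2 + 8)) = -6994/(16*6) = -6994/96 = -6994*1/96 = -3497/48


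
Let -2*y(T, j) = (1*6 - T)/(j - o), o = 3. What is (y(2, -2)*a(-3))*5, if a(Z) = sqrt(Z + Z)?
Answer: 2*I*sqrt(6) ≈ 4.899*I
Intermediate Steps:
y(T, j) = -(6 - T)/(2*(-3 + j)) (y(T, j) = -(1*6 - T)/(2*(j - 1*3)) = -(6 - T)/(2*(j - 3)) = -(6 - T)/(2*(-3 + j)))
a(Z) = sqrt(2)*sqrt(Z) (a(Z) = sqrt(2*Z) = sqrt(2)*sqrt(Z))
(y(2, -2)*a(-3))*5 = (((-6 + 2)/(2*(-3 - 2)))*(sqrt(2)*sqrt(-3)))*5 = (((1/2)*(-4)/(-5))*(sqrt(2)*(I*sqrt(3))))*5 = (((1/2)*(-1/5)*(-4))*(I*sqrt(6)))*5 = (2*(I*sqrt(6))/5)*5 = (2*I*sqrt(6)/5)*5 = 2*I*sqrt(6)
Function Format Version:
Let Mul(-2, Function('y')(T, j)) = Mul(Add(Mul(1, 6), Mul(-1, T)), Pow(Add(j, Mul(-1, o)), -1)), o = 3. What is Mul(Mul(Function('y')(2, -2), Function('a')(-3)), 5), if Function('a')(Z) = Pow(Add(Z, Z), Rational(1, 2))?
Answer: Mul(2, I, Pow(6, Rational(1, 2))) ≈ Mul(4.8990, I)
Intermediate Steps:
Function('y')(T, j) = Mul(Rational(-1, 2), Pow(Add(-3, j), -1), Add(6, Mul(-1, T))) (Function('y')(T, j) = Mul(Rational(-1, 2), Mul(Add(Mul(1, 6), Mul(-1, T)), Pow(Add(j, Mul(-1, 3)), -1))) = Mul(Rational(-1, 2), Mul(Add(6, Mul(-1, T)), Pow(Add(j, -3), -1))) = Mul(Rational(-1, 2), Mul(Add(6, Mul(-1, T)), Pow(Add(-3, j), -1))) = Mul(Rational(-1, 2), Mul(Pow(Add(-3, j), -1), Add(6, Mul(-1, T)))) = Mul(Rational(-1, 2), Pow(Add(-3, j), -1), Add(6, Mul(-1, T))))
Function('a')(Z) = Mul(Pow(2, Rational(1, 2)), Pow(Z, Rational(1, 2))) (Function('a')(Z) = Pow(Mul(2, Z), Rational(1, 2)) = Mul(Pow(2, Rational(1, 2)), Pow(Z, Rational(1, 2))))
Mul(Mul(Function('y')(2, -2), Function('a')(-3)), 5) = Mul(Mul(Mul(Rational(1, 2), Pow(Add(-3, -2), -1), Add(-6, 2)), Mul(Pow(2, Rational(1, 2)), Pow(-3, Rational(1, 2)))), 5) = Mul(Mul(Mul(Rational(1, 2), Pow(-5, -1), -4), Mul(Pow(2, Rational(1, 2)), Mul(I, Pow(3, Rational(1, 2))))), 5) = Mul(Mul(Mul(Rational(1, 2), Rational(-1, 5), -4), Mul(I, Pow(6, Rational(1, 2)))), 5) = Mul(Mul(Rational(2, 5), Mul(I, Pow(6, Rational(1, 2)))), 5) = Mul(Mul(Rational(2, 5), I, Pow(6, Rational(1, 2))), 5) = Mul(2, I, Pow(6, Rational(1, 2)))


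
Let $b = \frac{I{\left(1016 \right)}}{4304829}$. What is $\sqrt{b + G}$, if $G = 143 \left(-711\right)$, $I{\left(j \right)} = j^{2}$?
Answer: $\frac{i \sqrt{1884154115937825969}}{4304829} \approx 318.86 i$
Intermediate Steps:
$G = -101673$
$b = \frac{1032256}{4304829}$ ($b = \frac{1016^{2}}{4304829} = 1032256 \cdot \frac{1}{4304829} = \frac{1032256}{4304829} \approx 0.23979$)
$\sqrt{b + G} = \sqrt{\frac{1032256}{4304829} - 101673} = \sqrt{- \frac{437683846661}{4304829}} = \frac{i \sqrt{1884154115937825969}}{4304829}$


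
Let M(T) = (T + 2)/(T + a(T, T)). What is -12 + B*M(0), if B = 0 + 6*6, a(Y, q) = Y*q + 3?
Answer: 12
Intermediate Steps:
a(Y, q) = 3 + Y*q
M(T) = (2 + T)/(3 + T + T²) (M(T) = (T + 2)/(T + (3 + T*T)) = (2 + T)/(T + (3 + T²)) = (2 + T)/(3 + T + T²))
B = 36 (B = 0 + 36 = 36)
-12 + B*M(0) = -12 + 36*((2 + 0)/(3 + 0 + 0²)) = -12 + 36*(2/(3 + 0 + 0)) = -12 + 36*(2/3) = -12 + 36*((⅓)*2) = -12 + 36*(⅔) = -12 + 24 = 12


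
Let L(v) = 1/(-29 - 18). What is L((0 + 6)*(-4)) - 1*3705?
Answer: -174136/47 ≈ -3705.0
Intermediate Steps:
L(v) = -1/47 (L(v) = 1/(-47) = -1/47)
L((0 + 6)*(-4)) - 1*3705 = -1/47 - 1*3705 = -1/47 - 3705 = -174136/47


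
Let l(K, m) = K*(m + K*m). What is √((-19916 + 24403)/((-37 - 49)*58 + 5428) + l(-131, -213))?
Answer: I*√175565182430/220 ≈ 1904.6*I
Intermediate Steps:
√((-19916 + 24403)/((-37 - 49)*58 + 5428) + l(-131, -213)) = √((-19916 + 24403)/((-37 - 49)*58 + 5428) - 131*(-213)*(1 - 131)) = √(4487/(-86*58 + 5428) - 131*(-213)*(-130)) = √(4487/(-4988 + 5428) - 3627390) = √(4487/440 - 3627390) = √(-1596047113/440) = I*√175565182430/220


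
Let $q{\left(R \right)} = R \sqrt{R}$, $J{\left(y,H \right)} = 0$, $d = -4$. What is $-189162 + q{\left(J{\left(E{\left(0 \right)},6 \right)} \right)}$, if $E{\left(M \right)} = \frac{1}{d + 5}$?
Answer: $-189162$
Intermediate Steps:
$E{\left(M \right)} = 1$ ($E{\left(M \right)} = \frac{1}{-4 + 5} = 1^{-1} = 1$)
$q{\left(R \right)} = R^{\frac{3}{2}}$
$-189162 + q{\left(J{\left(E{\left(0 \right)},6 \right)} \right)} = -189162 + 0^{\frac{3}{2}} = -189162 + 0 = -189162$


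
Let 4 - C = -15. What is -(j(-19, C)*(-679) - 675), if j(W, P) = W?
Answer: -12226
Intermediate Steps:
C = 19 (C = 4 - 1*(-15) = 4 + 15 = 19)
-(j(-19, C)*(-679) - 675) = -(-19*(-679) - 675) = -(12901 - 675) = -1*12226 = -12226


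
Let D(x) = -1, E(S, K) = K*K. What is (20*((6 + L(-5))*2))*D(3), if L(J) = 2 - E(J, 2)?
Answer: -160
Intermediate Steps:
E(S, K) = K**2
L(J) = -2 (L(J) = 2 - 1*2**2 = 2 - 1*4 = 2 - 4 = -2)
(20*((6 + L(-5))*2))*D(3) = (20*((6 - 2)*2))*(-1) = (20*(4*2))*(-1) = (20*8)*(-1) = 160*(-1) = -160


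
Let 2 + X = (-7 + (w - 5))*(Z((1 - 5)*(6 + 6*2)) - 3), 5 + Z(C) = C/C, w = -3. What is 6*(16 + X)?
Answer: 714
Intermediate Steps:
Z(C) = -4 (Z(C) = -5 + C/C = -5 + 1 = -4)
X = 103 (X = -2 + (-7 + (-3 - 5))*(-4 - 3) = -2 + (-7 - 8)*(-7) = -2 - 15*(-7) = -2 + 105 = 103)
6*(16 + X) = 6*(16 + 103) = 6*119 = 714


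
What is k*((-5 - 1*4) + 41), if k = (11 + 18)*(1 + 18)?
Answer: 17632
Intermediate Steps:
k = 551 (k = 29*19 = 551)
k*((-5 - 1*4) + 41) = 551*((-5 - 1*4) + 41) = 551*((-5 - 4) + 41) = 551*(-9 + 41) = 551*32 = 17632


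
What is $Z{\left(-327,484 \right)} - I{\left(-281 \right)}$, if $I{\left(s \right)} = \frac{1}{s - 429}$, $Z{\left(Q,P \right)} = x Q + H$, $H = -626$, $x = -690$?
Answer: $\frac{159752841}{710} \approx 2.25 \cdot 10^{5}$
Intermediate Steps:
$Z{\left(Q,P \right)} = -626 - 690 Q$ ($Z{\left(Q,P \right)} = - 690 Q - 626 = -626 - 690 Q$)
$I{\left(s \right)} = \frac{1}{-429 + s}$
$Z{\left(-327,484 \right)} - I{\left(-281 \right)} = \left(-626 - -225630\right) - \frac{1}{-429 - 281} = \left(-626 + 225630\right) - \frac{1}{-710} = 225004 - - \frac{1}{710} = 225004 + \frac{1}{710} = \frac{159752841}{710}$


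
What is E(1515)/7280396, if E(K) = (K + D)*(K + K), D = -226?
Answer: 1952835/3640198 ≈ 0.53646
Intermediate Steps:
E(K) = 2*K*(-226 + K) (E(K) = (K - 226)*(K + K) = (-226 + K)*(2*K) = 2*K*(-226 + K))
E(1515)/7280396 = (2*1515*(-226 + 1515))/7280396 = (2*1515*1289)*(1/7280396) = 3905670*(1/7280396) = 1952835/3640198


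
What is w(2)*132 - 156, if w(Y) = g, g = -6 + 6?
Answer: -156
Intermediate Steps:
g = 0
w(Y) = 0
w(2)*132 - 156 = 0*132 - 156 = 0 - 156 = -156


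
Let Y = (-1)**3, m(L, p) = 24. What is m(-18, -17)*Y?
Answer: -24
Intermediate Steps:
Y = -1
m(-18, -17)*Y = 24*(-1) = -24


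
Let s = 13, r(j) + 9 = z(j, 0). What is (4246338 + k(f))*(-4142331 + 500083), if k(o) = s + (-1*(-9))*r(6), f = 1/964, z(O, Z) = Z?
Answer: -15465968414960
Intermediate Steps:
r(j) = -9 (r(j) = -9 + 0 = -9)
f = 1/964 ≈ 0.0010373
k(o) = -68 (k(o) = 13 - 1*(-9)*(-9) = 13 + 9*(-9) = 13 - 81 = -68)
(4246338 + k(f))*(-4142331 + 500083) = (4246338 - 68)*(-4142331 + 500083) = 4246270*(-3642248) = -15465968414960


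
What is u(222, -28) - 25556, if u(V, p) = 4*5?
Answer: -25536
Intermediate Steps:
u(V, p) = 20
u(222, -28) - 25556 = 20 - 25556 = -25536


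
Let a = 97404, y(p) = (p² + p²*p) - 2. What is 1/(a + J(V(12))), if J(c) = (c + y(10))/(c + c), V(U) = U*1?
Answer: 4/389801 ≈ 1.0262e-5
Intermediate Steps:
y(p) = -2 + p² + p³ (y(p) = (p² + p³) - 2 = -2 + p² + p³)
V(U) = U
J(c) = (1098 + c)/(2*c) (J(c) = (c + (-2 + 10² + 10³))/(c + c) = (c + (-2 + 100 + 1000))/((2*c)) = (c + 1098)*(1/(2*c)) = (1098 + c)*(1/(2*c)) = (1098 + c)/(2*c))
1/(a + J(V(12))) = 1/(97404 + (½)*(1098 + 12)/12) = 1/(97404 + (½)*(1/12)*1110) = 1/(97404 + 185/4) = 1/(389801/4) = 4/389801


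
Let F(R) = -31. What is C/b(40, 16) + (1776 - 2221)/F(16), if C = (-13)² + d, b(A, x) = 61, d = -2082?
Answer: -32158/1891 ≈ -17.006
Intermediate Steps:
C = -1913 (C = (-13)² - 2082 = 169 - 2082 = -1913)
C/b(40, 16) + (1776 - 2221)/F(16) = -1913/61 + (1776 - 2221)/(-31) = -1913*1/61 - 445*(-1/31) = -1913/61 + 445/31 = -32158/1891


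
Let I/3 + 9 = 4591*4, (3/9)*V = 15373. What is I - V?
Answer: 8946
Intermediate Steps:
V = 46119 (V = 3*15373 = 46119)
I = 55065 (I = -27 + 3*(4591*4) = -27 + 3*18364 = -27 + 55092 = 55065)
I - V = 55065 - 1*46119 = 55065 - 46119 = 8946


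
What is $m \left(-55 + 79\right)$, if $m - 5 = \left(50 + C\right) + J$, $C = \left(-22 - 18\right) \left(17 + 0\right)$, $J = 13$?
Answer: $-14688$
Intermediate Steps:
$C = -680$ ($C = \left(-40\right) 17 = -680$)
$m = -612$ ($m = 5 + \left(\left(50 - 680\right) + 13\right) = 5 + \left(-630 + 13\right) = 5 - 617 = -612$)
$m \left(-55 + 79\right) = - 612 \left(-55 + 79\right) = \left(-612\right) 24 = -14688$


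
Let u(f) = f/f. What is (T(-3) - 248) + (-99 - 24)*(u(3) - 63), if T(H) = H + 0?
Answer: 7375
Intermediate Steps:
T(H) = H
u(f) = 1
(T(-3) - 248) + (-99 - 24)*(u(3) - 63) = (-3 - 248) + (-99 - 24)*(1 - 63) = -251 - 123*(-62) = -251 + 7626 = 7375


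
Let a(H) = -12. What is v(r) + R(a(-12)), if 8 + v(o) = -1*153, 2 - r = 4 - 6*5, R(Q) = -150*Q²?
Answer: -21761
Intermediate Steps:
r = 28 (r = 2 - (4 - 6*5) = 2 - (4 - 30) = 2 - 1*(-26) = 2 + 26 = 28)
v(o) = -161 (v(o) = -8 - 1*153 = -8 - 153 = -161)
v(r) + R(a(-12)) = -161 - 150*(-12)² = -161 - 150*144 = -161 - 21600 = -21761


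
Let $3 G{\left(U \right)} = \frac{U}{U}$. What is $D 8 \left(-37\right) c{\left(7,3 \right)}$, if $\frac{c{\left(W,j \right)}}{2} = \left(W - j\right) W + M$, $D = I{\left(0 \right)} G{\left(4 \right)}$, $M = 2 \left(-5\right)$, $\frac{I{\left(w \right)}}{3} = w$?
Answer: $0$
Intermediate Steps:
$G{\left(U \right)} = \frac{1}{3}$ ($G{\left(U \right)} = \frac{U \frac{1}{U}}{3} = \frac{1}{3} \cdot 1 = \frac{1}{3}$)
$I{\left(w \right)} = 3 w$
$M = -10$
$D = 0$ ($D = 3 \cdot 0 \cdot \frac{1}{3} = 0 \cdot \frac{1}{3} = 0$)
$c{\left(W,j \right)} = -20 + 2 W \left(W - j\right)$ ($c{\left(W,j \right)} = 2 \left(\left(W - j\right) W - 10\right) = 2 \left(W \left(W - j\right) - 10\right) = 2 \left(-10 + W \left(W - j\right)\right) = -20 + 2 W \left(W - j\right)$)
$D 8 \left(-37\right) c{\left(7,3 \right)} = 0 \cdot 8 \left(-37\right) \left(-20 + 2 \cdot 7^{2} - 14 \cdot 3\right) = 0 \left(-37\right) \left(-20 + 2 \cdot 49 - 42\right) = 0 \left(-20 + 98 - 42\right) = 0 \cdot 36 = 0$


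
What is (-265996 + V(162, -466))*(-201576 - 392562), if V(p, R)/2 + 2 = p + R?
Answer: 158401943904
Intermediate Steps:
V(p, R) = -4 + 2*R + 2*p (V(p, R) = -4 + 2*(p + R) = -4 + 2*(R + p) = -4 + (2*R + 2*p) = -4 + 2*R + 2*p)
(-265996 + V(162, -466))*(-201576 - 392562) = (-265996 + (-4 + 2*(-466) + 2*162))*(-201576 - 392562) = (-265996 + (-4 - 932 + 324))*(-594138) = (-265996 - 612)*(-594138) = -266608*(-594138) = 158401943904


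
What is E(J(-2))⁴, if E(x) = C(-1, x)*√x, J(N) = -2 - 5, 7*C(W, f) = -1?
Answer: 1/49 ≈ 0.020408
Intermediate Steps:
C(W, f) = -⅐ (C(W, f) = (⅐)*(-1) = -⅐)
J(N) = -7
E(x) = -√x/7
E(J(-2))⁴ = (-I*√7/7)⁴ = 1/49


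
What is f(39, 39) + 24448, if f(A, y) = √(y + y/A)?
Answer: 24448 + 2*√10 ≈ 24454.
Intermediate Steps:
f(39, 39) + 24448 = √(39 + 39/39) + 24448 = √(39 + 39*(1/39)) + 24448 = √(39 + 1) + 24448 = √40 + 24448 = 2*√10 + 24448 = 24448 + 2*√10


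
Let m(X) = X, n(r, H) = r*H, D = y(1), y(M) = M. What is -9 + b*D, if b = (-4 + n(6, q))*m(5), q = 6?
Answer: 151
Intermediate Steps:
D = 1
n(r, H) = H*r
b = 160 (b = (-4 + 6*6)*5 = (-4 + 36)*5 = 32*5 = 160)
-9 + b*D = -9 + 160*1 = -9 + 160 = 151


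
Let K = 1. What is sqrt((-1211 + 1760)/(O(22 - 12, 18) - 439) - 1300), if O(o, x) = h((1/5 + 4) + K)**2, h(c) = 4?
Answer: I*sqrt(2874567)/47 ≈ 36.073*I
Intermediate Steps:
O(o, x) = 16 (O(o, x) = 4**2 = 16)
sqrt((-1211 + 1760)/(O(22 - 12, 18) - 439) - 1300) = sqrt((-1211 + 1760)/(16 - 439) - 1300) = sqrt(549/(-423) - 1300) = sqrt(549*(-1/423) - 1300) = sqrt(-61/47 - 1300) = sqrt(-61161/47) = I*sqrt(2874567)/47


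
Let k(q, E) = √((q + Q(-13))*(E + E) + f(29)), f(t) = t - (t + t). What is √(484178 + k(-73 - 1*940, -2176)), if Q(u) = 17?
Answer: √(484178 + √4334563) ≈ 697.32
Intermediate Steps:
f(t) = -t (f(t) = t - 2*t = -t)
k(q, E) = √(-29 + 2*E*(17 + q)) (k(q, E) = √((q + 17)*(E + E) - 1*29) = √((17 + q)*(2*E) - 29) = √(2*E*(17 + q) - 29) = √(-29 + 2*E*(17 + q)))
√(484178 + k(-73 - 1*940, -2176)) = √(484178 + √(-29 + 34*(-2176) + 2*(-2176)*(-73 - 1*940))) = √(484178 + √(-29 - 73984 + 2*(-2176)*(-73 - 940))) = √(484178 + √(-29 - 73984 + 2*(-2176)*(-1013))) = √(484178 + √(-29 - 73984 + 4408576)) = √(484178 + √4334563)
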